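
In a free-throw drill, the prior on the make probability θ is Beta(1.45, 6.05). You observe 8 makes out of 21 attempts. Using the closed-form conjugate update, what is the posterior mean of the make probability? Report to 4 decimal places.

0.3316

The Beta prior is conjugate to a Binomial/Bernoulli likelihood; the update adds successes to α and failures to β.
Posterior: Beta(α+k, β+n−k) = Beta(1.45+8, 6.05+13) = Beta(9.45, 19.05).
Posterior mean = α/(α+β) = 9.45/28.50 = 0.3316.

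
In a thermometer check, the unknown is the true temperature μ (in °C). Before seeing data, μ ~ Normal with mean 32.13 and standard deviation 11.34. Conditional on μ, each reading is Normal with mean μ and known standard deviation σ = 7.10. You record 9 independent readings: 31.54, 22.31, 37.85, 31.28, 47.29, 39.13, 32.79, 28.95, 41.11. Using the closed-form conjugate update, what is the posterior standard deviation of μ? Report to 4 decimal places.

For Normal data with known variance σ², a Normal(μ₀, σ₀²) prior on μ is conjugate. Posterior precision = 1/σ₀² + n/σ²; posterior mean is the precision-weighted average of μ₀ and x̄.
σ₀² = 11.34² = 128.5956, σ² = 7.10² = 50.41; σ² + n·σ₀² = 50.41 + 9·128.5956 = 1207.7704.
Posterior precision = 1/σ₀² + n/σ² = 1/128.5956 + 9/50.41 = (σ² + n·σ₀²)/(σ₀²σ²) = 1207.7704/(128.5956·50.41); posterior variance σₙ² = σ₀²σ²/(σ² + n·σ₀²) = 128.5956·50.41/1207.7704 = 5.367332.
Posterior SD = √σₙ² = √(128.5956·50.41/1207.7704) = 2.3168.

2.3168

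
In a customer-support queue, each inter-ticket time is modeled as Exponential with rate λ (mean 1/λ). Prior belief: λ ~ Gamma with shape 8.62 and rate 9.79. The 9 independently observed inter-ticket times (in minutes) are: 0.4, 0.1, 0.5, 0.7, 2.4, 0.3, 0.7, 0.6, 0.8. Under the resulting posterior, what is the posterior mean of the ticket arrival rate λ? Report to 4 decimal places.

With a Gamma(shape α, rate β) prior on the exponential rate λ, the posterior after n observations with total T = Σxᵢ is Gamma(α+n, β+T).
Sum of observations T = 6.5 minutes; n = 9.
Posterior: Gamma(8.62+9, 9.79+6.5) = Gamma(17.62, 16.29).
Posterior mean of λ = α/β = 17.62/16.29 = 1.0816.

1.0816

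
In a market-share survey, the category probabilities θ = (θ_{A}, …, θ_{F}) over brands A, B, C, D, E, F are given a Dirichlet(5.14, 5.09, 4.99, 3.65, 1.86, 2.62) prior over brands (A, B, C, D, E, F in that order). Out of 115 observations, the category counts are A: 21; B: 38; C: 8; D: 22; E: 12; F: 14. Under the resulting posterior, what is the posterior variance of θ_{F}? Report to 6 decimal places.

The Dirichlet prior is conjugate to the Multinomial likelihood: each posterior αⱼ = prior αⱼ + observed count nⱼ.
Posterior concentration: (26.14, 43.09, 12.99, 25.65, 13.86, 16.62), total = 138.35.
Var[θ_j] = α_j(Σα−α_j)/((Σα)²(Σα+1)) = 16.62·121.73/(138.35²·139.35) = 0.000759.

0.000759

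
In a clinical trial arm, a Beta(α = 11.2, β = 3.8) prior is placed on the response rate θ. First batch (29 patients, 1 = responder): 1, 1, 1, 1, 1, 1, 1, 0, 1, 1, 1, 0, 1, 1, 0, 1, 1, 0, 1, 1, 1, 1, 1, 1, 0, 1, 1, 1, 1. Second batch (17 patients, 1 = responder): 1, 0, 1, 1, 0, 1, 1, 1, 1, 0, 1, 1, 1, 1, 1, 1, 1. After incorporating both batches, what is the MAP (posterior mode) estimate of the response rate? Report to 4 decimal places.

0.8169

The Beta prior is conjugate to a Binomial/Bernoulli likelihood; the update adds successes to α and failures to β.
After batch 1: Beta(11.2+24, 3.8+5) = Beta(35.2, 8.8).
After batch 2: Beta(35.2+14, 8.8+3) = Beta(49.2, 11.8).
Mode of Beta(a,b) for a,b>1 is (a−1)/(a+b−2) = 48.2/59.0 = 0.8169.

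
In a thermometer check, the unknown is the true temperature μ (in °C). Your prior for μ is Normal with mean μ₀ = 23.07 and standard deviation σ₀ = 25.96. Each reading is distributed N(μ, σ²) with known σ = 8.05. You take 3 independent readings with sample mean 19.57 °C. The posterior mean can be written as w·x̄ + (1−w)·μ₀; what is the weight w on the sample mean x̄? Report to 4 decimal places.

For Normal data with known variance σ², a Normal(μ₀, σ₀²) prior on μ is conjugate. Posterior precision = 1/σ₀² + n/σ²; posterior mean is the precision-weighted average of μ₀ and x̄.
σ₀² = 25.96² = 673.9216, σ² = 8.05² = 64.8025. Prior precision 1/σ₀² = 1/673.9216; data precision n/σ² = 3/64.8025.
w = (n/σ²)/(1/σ₀² + n/σ²) = n·σ₀²/(σ² + n·σ₀²) = 3·673.9216/(64.8025 + 3·673.9216) = 2021.7648/2086.5673 = 0.9689.

0.9689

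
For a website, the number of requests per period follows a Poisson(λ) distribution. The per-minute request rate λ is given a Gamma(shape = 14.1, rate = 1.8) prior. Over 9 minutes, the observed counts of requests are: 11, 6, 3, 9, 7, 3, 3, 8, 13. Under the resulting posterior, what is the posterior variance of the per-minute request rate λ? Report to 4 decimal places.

With a Gamma(shape α, rate β) prior, the Poisson likelihood is conjugate: the posterior is Gamma(α + ΣXᵢ, β + n).
Sum of counts S = 63 over n = 9 minutes.
Posterior: Gamma(α+S, β+n) = Gamma(14.1+63, 1.8+9) = Gamma(77.1, 10.8).
Var = α/β² = 77.1/10.8² = 0.6610.

0.6610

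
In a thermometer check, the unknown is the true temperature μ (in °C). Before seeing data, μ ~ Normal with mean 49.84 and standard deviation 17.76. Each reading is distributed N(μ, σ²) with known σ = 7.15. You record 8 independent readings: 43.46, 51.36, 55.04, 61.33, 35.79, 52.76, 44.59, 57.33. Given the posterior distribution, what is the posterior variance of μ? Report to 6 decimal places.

6.263417

For Normal data with known variance σ², a Normal(μ₀, σ₀²) prior on μ is conjugate. Posterior precision = 1/σ₀² + n/σ²; posterior mean is the precision-weighted average of μ₀ and x̄.
σ₀² = 17.76² = 315.4176, σ² = 7.15² = 51.1225; σ² + n·σ₀² = 51.1225 + 8·315.4176 = 2574.4633.
Posterior precision = 1/σ₀² + n/σ² = 1/315.4176 + 8/51.1225 = (σ² + n·σ₀²)/(σ₀²σ²) = 2574.4633/(315.4176·51.1225); posterior variance σₙ² = σ₀²σ²/(σ² + n·σ₀²) = 315.4176·51.1225/2574.4633 = 6.263417.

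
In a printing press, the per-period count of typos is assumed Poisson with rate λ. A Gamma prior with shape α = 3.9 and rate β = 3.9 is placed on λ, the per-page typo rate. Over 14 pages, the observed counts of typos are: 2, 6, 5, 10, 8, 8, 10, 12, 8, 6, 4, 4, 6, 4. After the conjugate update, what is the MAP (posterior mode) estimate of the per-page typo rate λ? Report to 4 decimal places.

5.3575

With a Gamma(shape α, rate β) prior, the Poisson likelihood is conjugate: the posterior is Gamma(α + ΣXᵢ, β + n).
Sum of counts S = 93 over n = 14 pages.
Posterior: Gamma(α+S, β+n) = Gamma(3.9+93, 3.9+14) = Gamma(96.9, 17.9).
Mode of Gamma(α,β) for α≥1 is (α−1)/β = 95.9/17.9 = 5.3575.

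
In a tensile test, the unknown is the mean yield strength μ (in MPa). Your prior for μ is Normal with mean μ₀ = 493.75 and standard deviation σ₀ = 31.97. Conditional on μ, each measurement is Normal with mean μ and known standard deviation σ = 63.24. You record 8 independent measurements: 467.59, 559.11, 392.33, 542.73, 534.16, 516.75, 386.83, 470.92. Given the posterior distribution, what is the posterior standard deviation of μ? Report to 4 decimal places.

18.3224

For Normal data with known variance σ², a Normal(μ₀, σ₀²) prior on μ is conjugate. Posterior precision = 1/σ₀² + n/σ²; posterior mean is the precision-weighted average of μ₀ and x̄.
σ₀² = 31.97² = 1022.0809, σ² = 63.24² = 3999.2976; σ² + n·σ₀² = 3999.2976 + 8·1022.0809 = 12175.9448.
Posterior precision = 1/σ₀² + n/σ² = 1/1022.0809 + 8/3999.2976 = (σ² + n·σ₀²)/(σ₀²σ²) = 12175.9448/(1022.0809·3999.2976); posterior variance σₙ² = σ₀²σ²/(σ² + n·σ₀²) = 1022.0809·3999.2976/12175.9448 = 335.711582.
Posterior SD = √σₙ² = √(1022.0809·3999.2976/12175.9448) = 18.3224.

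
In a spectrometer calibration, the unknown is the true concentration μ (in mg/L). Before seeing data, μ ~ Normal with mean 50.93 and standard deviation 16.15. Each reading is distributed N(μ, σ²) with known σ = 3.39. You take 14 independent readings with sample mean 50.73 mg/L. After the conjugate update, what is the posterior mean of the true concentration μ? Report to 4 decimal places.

50.7306

For Normal data with known variance σ², a Normal(μ₀, σ₀²) prior on μ is conjugate. Posterior precision = 1/σ₀² + n/σ²; posterior mean is the precision-weighted average of μ₀ and x̄.
n·x̄ = 14·50.73 = 710.22.
σ₀² = 16.15² = 260.8225, σ² = 3.39² = 11.4921; σ² + n·σ₀² = 11.4921 + 14·260.8225 = 3663.0071.
Posterior mean = (μ₀/σ₀² + n·x̄/σ²)/(1/σ₀² + n/σ²) = (σ²·μ₀ + σ₀²·n·x̄)/(σ² + n·σ₀²) = (11.4921·50.93 + 260.8225·710.22)/3663.0071 = 185826.648603/3663.0071 = 50.7306.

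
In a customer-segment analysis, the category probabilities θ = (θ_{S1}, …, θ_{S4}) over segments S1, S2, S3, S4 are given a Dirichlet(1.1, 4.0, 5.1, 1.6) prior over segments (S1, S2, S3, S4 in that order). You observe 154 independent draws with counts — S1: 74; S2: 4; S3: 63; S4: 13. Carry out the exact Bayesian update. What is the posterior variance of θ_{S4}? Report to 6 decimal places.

The Dirichlet prior is conjugate to the Multinomial likelihood: each posterior αⱼ = prior αⱼ + observed count nⱼ.
Posterior concentration: (75.1, 8.0, 68.1, 14.6), total = 165.8.
Var[θ_j] = α_j(Σα−α_j)/((Σα)²(Σα+1)) = 14.6·151.2/(165.8²·166.8) = 0.000481.

0.000481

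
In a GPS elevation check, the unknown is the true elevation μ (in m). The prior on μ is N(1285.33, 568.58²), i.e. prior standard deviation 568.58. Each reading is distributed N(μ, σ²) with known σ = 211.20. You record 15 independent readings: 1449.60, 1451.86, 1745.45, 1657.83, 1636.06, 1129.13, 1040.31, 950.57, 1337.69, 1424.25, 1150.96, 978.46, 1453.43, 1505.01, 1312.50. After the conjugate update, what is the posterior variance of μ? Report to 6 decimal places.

For Normal data with known variance σ², a Normal(μ₀, σ₀²) prior on μ is conjugate. Posterior precision = 1/σ₀² + n/σ²; posterior mean is the precision-weighted average of μ₀ and x̄.
σ₀² = 568.58² = 323283.2164, σ² = 211.20² = 44605.44; σ² + n·σ₀² = 44605.44 + 15·323283.2164 = 4893853.686.
Posterior precision = 1/σ₀² + n/σ² = 1/323283.2164 + 15/44605.44 = (σ² + n·σ₀²)/(σ₀²σ²) = 4893853.686/(323283.2164·44605.44); posterior variance σₙ² = σ₀²σ²/(σ² + n·σ₀²) = 323283.2164·44605.44/4893853.686 = 2946.591998.

2946.591998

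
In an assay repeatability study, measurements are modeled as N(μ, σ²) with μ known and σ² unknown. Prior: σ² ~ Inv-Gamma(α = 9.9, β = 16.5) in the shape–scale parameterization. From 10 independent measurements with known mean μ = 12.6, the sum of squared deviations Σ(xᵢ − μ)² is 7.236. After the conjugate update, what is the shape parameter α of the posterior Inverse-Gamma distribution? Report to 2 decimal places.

14.90

With known mean μ and an Inverse-Gamma(α, β) prior on σ², the Normal likelihood is conjugate: posterior is Inv-Gamma(α + n/2, β + Σ(xᵢ−μ)²/2).
Posterior: Inv-Gamma(9.9 + 10/2, 16.5 + 7.236/2) = Inv-Gamma(14.90, 20.1180).
Posterior α = 14.90.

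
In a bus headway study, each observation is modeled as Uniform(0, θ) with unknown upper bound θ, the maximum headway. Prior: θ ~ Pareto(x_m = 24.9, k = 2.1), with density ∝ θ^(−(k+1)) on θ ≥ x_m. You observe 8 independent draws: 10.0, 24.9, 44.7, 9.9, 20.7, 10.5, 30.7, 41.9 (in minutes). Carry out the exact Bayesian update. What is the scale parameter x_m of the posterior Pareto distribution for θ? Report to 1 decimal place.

44.7

A Pareto(scale x_m, shape k) prior on the upper bound θ of Uniform(0, θ) is conjugate: posterior is Pareto(max(x_m, max xᵢ), k + n).
Sample maximum = 44.7; prior scale x_m = 24.9 → posterior scale = max = 44.7.
Posterior shape = 2.1 + 8 = 10.1.
Posterior scale x_m = 44.7.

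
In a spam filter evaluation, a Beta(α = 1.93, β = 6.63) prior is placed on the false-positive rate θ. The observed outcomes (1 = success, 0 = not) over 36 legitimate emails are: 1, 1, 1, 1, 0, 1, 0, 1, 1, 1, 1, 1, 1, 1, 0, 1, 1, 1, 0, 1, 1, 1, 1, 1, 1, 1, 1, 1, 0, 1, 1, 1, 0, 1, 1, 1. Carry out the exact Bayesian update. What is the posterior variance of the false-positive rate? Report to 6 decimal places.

0.004458

The Beta prior is conjugate to a Binomial/Bernoulli likelihood; the update adds successes to α and failures to β.
Posterior: Beta(α+k, β+n−k) = Beta(1.93+30, 6.63+6) = Beta(31.93, 12.63).
Var = αβ/((α+β)²(α+β+1)) = 31.93·12.63/(44.56²·45.56) = 0.004458.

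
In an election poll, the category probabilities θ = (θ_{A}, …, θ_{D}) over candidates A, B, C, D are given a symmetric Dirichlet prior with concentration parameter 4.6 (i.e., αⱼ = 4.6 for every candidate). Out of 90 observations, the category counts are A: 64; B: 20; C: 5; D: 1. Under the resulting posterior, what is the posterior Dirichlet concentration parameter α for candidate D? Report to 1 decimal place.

The Dirichlet prior is conjugate to the Multinomial likelihood: each posterior αⱼ = prior αⱼ + observed count nⱼ.
Posterior concentration: (68.6, 24.6, 9.6, 5.6), total = 108.4.
α_{D} = 4.6 + 1 = 5.6.

5.6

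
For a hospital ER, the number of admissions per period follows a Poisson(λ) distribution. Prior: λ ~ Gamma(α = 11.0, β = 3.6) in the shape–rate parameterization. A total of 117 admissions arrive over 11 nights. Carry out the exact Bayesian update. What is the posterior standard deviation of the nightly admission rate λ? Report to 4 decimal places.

0.7749

With a Gamma(shape α, rate β) prior, the Poisson likelihood is conjugate: the posterior is Gamma(α + ΣXᵢ, β + n).
Posterior: Gamma(α+S, β+n) = Gamma(11.0+117, 3.6+11) = Gamma(128.0, 14.6).
SD = √α/β = √128.0/14.6 = 0.7749.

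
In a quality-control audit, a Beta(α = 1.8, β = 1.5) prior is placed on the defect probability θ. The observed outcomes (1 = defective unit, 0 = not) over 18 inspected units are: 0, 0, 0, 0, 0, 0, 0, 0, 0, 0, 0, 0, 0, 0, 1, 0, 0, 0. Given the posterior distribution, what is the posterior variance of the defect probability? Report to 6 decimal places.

The Beta prior is conjugate to a Binomial/Bernoulli likelihood; the update adds successes to α and failures to β.
Posterior: Beta(α+k, β+n−k) = Beta(1.8+1, 1.5+17) = Beta(2.8, 18.5).
Var = αβ/((α+β)²(α+β+1)) = 2.8·18.5/(21.3²·22.3) = 0.005120.

0.005120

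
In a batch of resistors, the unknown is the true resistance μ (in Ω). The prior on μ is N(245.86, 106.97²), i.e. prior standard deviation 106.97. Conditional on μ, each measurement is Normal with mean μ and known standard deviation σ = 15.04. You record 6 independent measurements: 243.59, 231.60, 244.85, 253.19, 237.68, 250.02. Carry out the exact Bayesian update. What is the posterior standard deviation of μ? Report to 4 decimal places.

6.1300

For Normal data with known variance σ², a Normal(μ₀, σ₀²) prior on μ is conjugate. Posterior precision = 1/σ₀² + n/σ²; posterior mean is the precision-weighted average of μ₀ and x̄.
σ₀² = 106.97² = 11442.5809, σ² = 15.04² = 226.2016; σ² + n·σ₀² = 226.2016 + 6·11442.5809 = 68881.687.
Posterior precision = 1/σ₀² + n/σ² = 1/11442.5809 + 6/226.2016 = (σ² + n·σ₀²)/(σ₀²σ²) = 68881.687/(11442.5809·226.2016); posterior variance σₙ² = σ₀²σ²/(σ² + n·σ₀²) = 11442.5809·226.2016/68881.687 = 37.576462.
Posterior SD = √σₙ² = √(11442.5809·226.2016/68881.687) = 6.1300.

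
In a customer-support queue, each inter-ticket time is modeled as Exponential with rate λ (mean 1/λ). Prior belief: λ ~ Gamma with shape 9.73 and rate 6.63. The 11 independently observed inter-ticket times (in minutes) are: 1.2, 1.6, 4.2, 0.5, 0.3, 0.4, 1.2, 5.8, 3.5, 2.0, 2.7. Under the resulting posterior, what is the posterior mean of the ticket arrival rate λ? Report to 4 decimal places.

With a Gamma(shape α, rate β) prior on the exponential rate λ, the posterior after n observations with total T = Σxᵢ is Gamma(α+n, β+T).
Sum of observations T = 23.4 minutes; n = 11.
Posterior: Gamma(9.73+11, 6.63+23.4) = Gamma(20.73, 30.03).
Posterior mean of λ = α/β = 20.73/30.03 = 0.6903.

0.6903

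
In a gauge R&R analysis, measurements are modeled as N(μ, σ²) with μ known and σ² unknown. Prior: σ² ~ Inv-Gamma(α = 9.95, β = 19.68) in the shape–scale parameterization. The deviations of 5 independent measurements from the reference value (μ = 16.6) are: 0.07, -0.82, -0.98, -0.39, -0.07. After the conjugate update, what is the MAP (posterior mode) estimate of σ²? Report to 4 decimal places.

With known mean μ and an Inverse-Gamma(α, β) prior on σ², the Normal likelihood is conjugate: posterior is Inv-Gamma(α + n/2, β + Σ(xᵢ−μ)²/2).
Σ(xᵢ−μ)² = (0.07)² + (-0.82)² + (-0.98)² + (-0.39)² + (-0.07)² = 1.7947.
Posterior: Inv-Gamma(9.95 + 5/2, 19.68 + 1.7947/2) = Inv-Gamma(12.45, 20.57735).
Mode = β/(α+1) = 20.57735/13.45 = 1.5299.

1.5299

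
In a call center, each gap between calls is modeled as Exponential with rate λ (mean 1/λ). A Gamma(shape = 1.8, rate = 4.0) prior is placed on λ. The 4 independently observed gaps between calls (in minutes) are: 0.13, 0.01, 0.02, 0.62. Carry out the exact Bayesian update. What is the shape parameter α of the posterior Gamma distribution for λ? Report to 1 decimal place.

5.8

With a Gamma(shape α, rate β) prior on the exponential rate λ, the posterior after n observations with total T = Σxᵢ is Gamma(α+n, β+T).
Sum of observations T = 0.78 minutes; n = 4.
Posterior: Gamma(1.8+4, 4.0+0.78) = Gamma(5.8, 4.78).
Posterior α = 5.8.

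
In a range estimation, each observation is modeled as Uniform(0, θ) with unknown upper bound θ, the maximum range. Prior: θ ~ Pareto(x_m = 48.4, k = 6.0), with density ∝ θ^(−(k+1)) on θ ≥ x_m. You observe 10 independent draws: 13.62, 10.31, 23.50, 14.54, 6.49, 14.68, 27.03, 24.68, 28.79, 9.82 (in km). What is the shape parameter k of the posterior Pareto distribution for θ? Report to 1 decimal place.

A Pareto(scale x_m, shape k) prior on the upper bound θ of Uniform(0, θ) is conjugate: posterior is Pareto(max(x_m, max xᵢ), k + n).
Sample maximum = 28.79; prior scale x_m = 48.4 → posterior scale = max = 48.40.
Posterior shape = 6.0 + 10 = 16.0.
Posterior shape k = 16.0.

16.0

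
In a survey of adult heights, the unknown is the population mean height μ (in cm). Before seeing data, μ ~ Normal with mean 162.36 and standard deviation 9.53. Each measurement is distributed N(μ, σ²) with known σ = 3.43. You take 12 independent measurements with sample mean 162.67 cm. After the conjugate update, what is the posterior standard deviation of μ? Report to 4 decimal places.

0.9849

For Normal data with known variance σ², a Normal(μ₀, σ₀²) prior on μ is conjugate. Posterior precision = 1/σ₀² + n/σ²; posterior mean is the precision-weighted average of μ₀ and x̄.
σ₀² = 9.53² = 90.8209, σ² = 3.43² = 11.7649; σ² + n·σ₀² = 11.7649 + 12·90.8209 = 1101.6157.
Posterior precision = 1/σ₀² + n/σ² = 1/90.8209 + 12/11.7649 = (σ² + n·σ₀²)/(σ₀²σ²) = 1101.6157/(90.8209·11.7649); posterior variance σₙ² = σ₀²σ²/(σ² + n·σ₀²) = 90.8209·11.7649/1101.6157 = 0.969938.
Posterior SD = √σₙ² = √(90.8209·11.7649/1101.6157) = 0.9849.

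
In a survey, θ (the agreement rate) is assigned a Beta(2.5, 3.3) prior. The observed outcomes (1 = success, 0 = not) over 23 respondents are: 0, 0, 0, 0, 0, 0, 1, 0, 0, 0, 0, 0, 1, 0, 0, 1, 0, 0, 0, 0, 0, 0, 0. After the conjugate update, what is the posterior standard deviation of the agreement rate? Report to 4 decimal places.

0.0720

The Beta prior is conjugate to a Binomial/Bernoulli likelihood; the update adds successes to α and failures to β.
Posterior: Beta(α+k, β+n−k) = Beta(2.5+3, 3.3+20) = Beta(5.5, 23.3).
Var = αβ/((α+β)²(α+β+1)) = 5.5·23.3/(28.8²·29.8) = 0.00518463; SD = √0.00518463 = 0.0720.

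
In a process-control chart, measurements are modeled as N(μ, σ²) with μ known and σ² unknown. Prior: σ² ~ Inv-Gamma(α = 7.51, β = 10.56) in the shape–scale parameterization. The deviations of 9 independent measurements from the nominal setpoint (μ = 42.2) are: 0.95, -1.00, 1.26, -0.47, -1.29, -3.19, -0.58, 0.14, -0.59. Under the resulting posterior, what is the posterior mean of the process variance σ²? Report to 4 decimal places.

1.6973

With known mean μ and an Inverse-Gamma(α, β) prior on σ², the Normal likelihood is conjugate: posterior is Inv-Gamma(α + n/2, β + Σ(xᵢ−μ)²/2).
Σ(xᵢ−μ)² = (0.95)² + (-1.00)² + (1.26)² + (-0.47)² + (-1.29)² + (-3.19)² + (-0.58)² + (0.14)² + (-0.59)² = 16.2553.
Posterior: Inv-Gamma(7.51 + 9/2, 10.56 + 16.2553/2) = Inv-Gamma(12.01, 18.68765).
E[σ²|data] = β/(α−1) = 18.68765/11.01 = 1.6973.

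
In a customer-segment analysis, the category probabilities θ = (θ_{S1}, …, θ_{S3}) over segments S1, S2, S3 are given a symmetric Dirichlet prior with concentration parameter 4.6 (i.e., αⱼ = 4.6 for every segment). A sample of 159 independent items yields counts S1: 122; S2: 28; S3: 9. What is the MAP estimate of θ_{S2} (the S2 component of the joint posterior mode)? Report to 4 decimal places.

0.1861

The Dirichlet prior is conjugate to the Multinomial likelihood: each posterior αⱼ = prior αⱼ + observed count nⱼ.
Posterior concentration: (126.6, 32.6, 13.6), total = 172.8.
Joint mode component: (α_{S2}−1)/(Σα−K) = 31.6/169.8 = 0.1861.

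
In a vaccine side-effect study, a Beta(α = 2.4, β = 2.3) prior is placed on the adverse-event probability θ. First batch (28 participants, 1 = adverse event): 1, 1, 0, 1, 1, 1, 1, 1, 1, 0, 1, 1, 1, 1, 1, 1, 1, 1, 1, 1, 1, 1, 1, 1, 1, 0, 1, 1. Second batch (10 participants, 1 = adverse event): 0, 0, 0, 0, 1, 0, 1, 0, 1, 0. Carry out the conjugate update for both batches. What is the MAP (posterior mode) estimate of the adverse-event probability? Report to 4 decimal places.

The Beta prior is conjugate to a Binomial/Bernoulli likelihood; the update adds successes to α and failures to β.
After batch 1: Beta(2.4+25, 2.3+3) = Beta(27.4, 5.3).
After batch 2: Beta(27.4+3, 5.3+7) = Beta(30.4, 12.3).
Mode of Beta(a,b) for a,b>1 is (a−1)/(a+b−2) = 29.4/40.7 = 0.7224.

0.7224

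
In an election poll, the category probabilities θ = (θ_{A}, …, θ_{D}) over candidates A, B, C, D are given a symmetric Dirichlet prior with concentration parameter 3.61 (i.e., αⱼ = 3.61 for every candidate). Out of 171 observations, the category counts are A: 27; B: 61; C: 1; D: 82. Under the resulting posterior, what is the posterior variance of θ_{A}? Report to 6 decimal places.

0.000739

The Dirichlet prior is conjugate to the Multinomial likelihood: each posterior αⱼ = prior αⱼ + observed count nⱼ.
Posterior concentration: (30.61, 64.61, 4.61, 85.61), total = 185.44.
Var[θ_j] = α_j(Σα−α_j)/((Σα)²(Σα+1)) = 30.61·154.83/(185.44²·186.44) = 0.000739.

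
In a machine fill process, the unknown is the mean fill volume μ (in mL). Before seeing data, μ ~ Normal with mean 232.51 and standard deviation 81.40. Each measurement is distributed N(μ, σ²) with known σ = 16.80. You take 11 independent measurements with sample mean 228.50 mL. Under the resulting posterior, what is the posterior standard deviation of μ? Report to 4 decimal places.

For Normal data with known variance σ², a Normal(μ₀, σ₀²) prior on μ is conjugate. Posterior precision = 1/σ₀² + n/σ²; posterior mean is the precision-weighted average of μ₀ and x̄.
σ₀² = 81.40² = 6625.96, σ² = 16.80² = 282.24; σ² + n·σ₀² = 282.24 + 11·6625.96 = 73167.8.
Posterior precision = 1/σ₀² + n/σ² = 1/6625.96 + 11/282.24 = (σ² + n·σ₀²)/(σ₀²σ²) = 73167.8/(6625.96·282.24); posterior variance σₙ² = σ₀²σ²/(σ² + n·σ₀²) = 6625.96·282.24/73167.8 = 25.559207.
Posterior SD = √σₙ² = √(6625.96·282.24/73167.8) = 5.0556.

5.0556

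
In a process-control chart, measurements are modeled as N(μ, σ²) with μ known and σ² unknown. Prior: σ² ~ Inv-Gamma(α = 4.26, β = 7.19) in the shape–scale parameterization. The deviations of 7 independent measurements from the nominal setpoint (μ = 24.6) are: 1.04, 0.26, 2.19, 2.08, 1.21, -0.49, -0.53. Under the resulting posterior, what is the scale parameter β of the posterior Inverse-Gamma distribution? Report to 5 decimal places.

13.31840

With known mean μ and an Inverse-Gamma(α, β) prior on σ², the Normal likelihood is conjugate: posterior is Inv-Gamma(α + n/2, β + Σ(xᵢ−μ)²/2).
Σ(xᵢ−μ)² = (1.04)² + (0.26)² + (2.19)² + (2.08)² + (1.21)² + (-0.49)² + (-0.53)² = 12.2568.
Posterior: Inv-Gamma(4.26 + 7/2, 7.19 + 12.2568/2) = Inv-Gamma(7.76, 13.31840).
Posterior β = 13.31840.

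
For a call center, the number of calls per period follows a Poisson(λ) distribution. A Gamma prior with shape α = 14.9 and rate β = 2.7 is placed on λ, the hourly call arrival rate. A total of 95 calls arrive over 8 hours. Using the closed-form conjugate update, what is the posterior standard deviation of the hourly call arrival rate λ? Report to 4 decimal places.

With a Gamma(shape α, rate β) prior, the Poisson likelihood is conjugate: the posterior is Gamma(α + ΣXᵢ, β + n).
Posterior: Gamma(α+S, β+n) = Gamma(14.9+95, 2.7+8) = Gamma(109.9, 10.7).
SD = √α/β = √109.9/10.7 = 0.9797.

0.9797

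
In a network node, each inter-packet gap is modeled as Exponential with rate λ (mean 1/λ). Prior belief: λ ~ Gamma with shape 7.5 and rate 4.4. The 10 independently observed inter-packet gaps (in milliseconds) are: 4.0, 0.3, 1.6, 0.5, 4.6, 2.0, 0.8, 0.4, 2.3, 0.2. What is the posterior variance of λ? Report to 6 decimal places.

With a Gamma(shape α, rate β) prior on the exponential rate λ, the posterior after n observations with total T = Σxᵢ is Gamma(α+n, β+T).
Sum of observations T = 16.7 milliseconds; n = 10.
Posterior: Gamma(7.5+10, 4.4+16.7) = Gamma(17.5, 21.1).
Var = α/β² = 0.039307.

0.039307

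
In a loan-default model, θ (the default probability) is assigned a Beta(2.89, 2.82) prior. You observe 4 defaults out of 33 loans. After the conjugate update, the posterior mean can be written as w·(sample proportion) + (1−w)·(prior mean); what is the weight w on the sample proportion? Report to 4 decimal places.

The Beta prior is conjugate to a Binomial/Bernoulli likelihood; the update adds successes to α and failures to β.
Posterior mean = (α₀+k)/(α₀+β₀+n) = [n/(α₀+β₀+n)]·(k/n) + [(α₀+β₀)/(α₀+β₀+n)]·α₀/(α₀+β₀), so only n and the prior enter the weight.
The weight on the data is w = n/(α₀+β₀+n) = 33/(2.89+2.82+33) = 33/38.71 = 0.8525.

0.8525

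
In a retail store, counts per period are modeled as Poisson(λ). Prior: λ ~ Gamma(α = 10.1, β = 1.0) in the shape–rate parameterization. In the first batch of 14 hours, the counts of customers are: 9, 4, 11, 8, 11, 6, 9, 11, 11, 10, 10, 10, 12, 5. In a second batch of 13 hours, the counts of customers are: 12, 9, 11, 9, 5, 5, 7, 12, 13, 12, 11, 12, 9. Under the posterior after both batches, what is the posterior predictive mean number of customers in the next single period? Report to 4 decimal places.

With a Gamma(shape α, rate β) prior, the Poisson likelihood is conjugate: the posterior is Gamma(α + ΣXᵢ, β + n).
Batch 1: sum of counts S = 127 over n = 14 hours.
After batch 1: Gamma(α+S, β+n) = Gamma(10.1+127, 1.0+14) = Gamma(137.1, 15.0).
Batch 2: sum of counts S = 127 over n = 13 hours.
After batch 2: Gamma(α+S, β+n) = Gamma(137.1+127, 15.0+13) = Gamma(264.1, 28.0).
The predictive distribution for one future period is NegBinom with mean α/β = 9.4321.

9.4321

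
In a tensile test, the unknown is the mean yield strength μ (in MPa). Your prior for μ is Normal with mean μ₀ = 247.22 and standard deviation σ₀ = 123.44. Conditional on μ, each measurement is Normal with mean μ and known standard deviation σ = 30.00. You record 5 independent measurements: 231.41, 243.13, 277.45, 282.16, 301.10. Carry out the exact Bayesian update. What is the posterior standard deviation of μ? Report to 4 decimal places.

13.3379

For Normal data with known variance σ², a Normal(μ₀, σ₀²) prior on μ is conjugate. Posterior precision = 1/σ₀² + n/σ²; posterior mean is the precision-weighted average of μ₀ and x̄.
σ₀² = 123.44² = 15237.4336, σ² = 30.00² = 900; σ² + n·σ₀² = 900 + 5·15237.4336 = 77087.168.
Posterior precision = 1/σ₀² + n/σ² = 1/15237.4336 + 5/900 = (σ² + n·σ₀²)/(σ₀²σ²) = 77087.168/(15237.4336·900); posterior variance σₙ² = σ₀²σ²/(σ² + n·σ₀²) = 15237.4336·900/77087.168 = 177.898483.
Posterior SD = √σₙ² = √(15237.4336·900/77087.168) = 13.3379.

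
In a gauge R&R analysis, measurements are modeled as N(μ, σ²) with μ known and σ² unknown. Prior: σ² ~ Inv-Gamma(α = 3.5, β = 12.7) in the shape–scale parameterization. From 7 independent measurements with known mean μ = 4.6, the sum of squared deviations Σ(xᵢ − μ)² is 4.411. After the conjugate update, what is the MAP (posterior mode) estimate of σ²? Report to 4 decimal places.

With known mean μ and an Inverse-Gamma(α, β) prior on σ², the Normal likelihood is conjugate: posterior is Inv-Gamma(α + n/2, β + Σ(xᵢ−μ)²/2).
Posterior: Inv-Gamma(3.5 + 7/2, 12.7 + 4.411/2) = Inv-Gamma(7.00, 14.9055).
Mode = β/(α+1) = 14.9055/8.00 = 1.8632.

1.8632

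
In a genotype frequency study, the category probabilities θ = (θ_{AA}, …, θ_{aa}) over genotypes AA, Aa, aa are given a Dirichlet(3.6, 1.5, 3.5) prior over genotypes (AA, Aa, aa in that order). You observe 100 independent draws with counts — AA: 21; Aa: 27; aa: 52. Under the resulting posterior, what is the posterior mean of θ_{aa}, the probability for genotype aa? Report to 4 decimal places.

The Dirichlet prior is conjugate to the Multinomial likelihood: each posterior αⱼ = prior αⱼ + observed count nⱼ.
Posterior concentration: (24.6, 28.5, 55.5), total = 108.6.
E[θ_{aa}|data] = α_{aa}/Σα = 55.5/108.6 = 0.5110.

0.5110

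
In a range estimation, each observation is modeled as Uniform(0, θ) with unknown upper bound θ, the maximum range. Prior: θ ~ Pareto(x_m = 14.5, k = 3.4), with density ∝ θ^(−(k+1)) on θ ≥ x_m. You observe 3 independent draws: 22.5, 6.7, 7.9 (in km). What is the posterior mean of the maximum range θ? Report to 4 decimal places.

A Pareto(scale x_m, shape k) prior on the upper bound θ of Uniform(0, θ) is conjugate: posterior is Pareto(max(x_m, max xᵢ), k + n).
Sample maximum = 22.5; prior scale x_m = 14.5 → posterior scale = max = 22.5.
Posterior shape = 3.4 + 3 = 6.4.
E[θ|data] = k·x_m/(k−1) = 6.4·22.5/5.4 = 26.6667.

26.6667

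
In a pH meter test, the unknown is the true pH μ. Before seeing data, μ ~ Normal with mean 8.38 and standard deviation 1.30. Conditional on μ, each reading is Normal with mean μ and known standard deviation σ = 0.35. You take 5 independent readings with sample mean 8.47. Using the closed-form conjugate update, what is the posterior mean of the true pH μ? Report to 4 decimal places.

For Normal data with known variance σ², a Normal(μ₀, σ₀²) prior on μ is conjugate. Posterior precision = 1/σ₀² + n/σ²; posterior mean is the precision-weighted average of μ₀ and x̄.
n·x̄ = 5·8.47 = 42.35.
σ₀² = 1.30² = 1.69, σ² = 0.35² = 0.1225; σ² + n·σ₀² = 0.1225 + 5·1.69 = 8.5725.
Posterior mean = (μ₀/σ₀² + n·x̄/σ²)/(1/σ₀² + n/σ²) = (σ²·μ₀ + σ₀²·n·x̄)/(σ² + n·σ₀²) = (0.1225·8.38 + 1.69·42.35)/8.5725 = 72.59805/8.5725 = 8.4687.

8.4687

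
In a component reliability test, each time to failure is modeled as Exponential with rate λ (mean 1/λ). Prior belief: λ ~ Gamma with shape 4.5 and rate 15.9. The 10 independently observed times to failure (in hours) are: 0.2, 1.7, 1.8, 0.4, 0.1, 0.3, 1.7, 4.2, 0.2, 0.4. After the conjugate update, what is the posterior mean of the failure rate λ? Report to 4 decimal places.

With a Gamma(shape α, rate β) prior on the exponential rate λ, the posterior after n observations with total T = Σxᵢ is Gamma(α+n, β+T).
Sum of observations T = 11.0 hours; n = 10.
Posterior: Gamma(4.5+10, 15.9+11.0) = Gamma(14.5, 26.9).
Posterior mean of λ = α/β = 14.5/26.9 = 0.5390.

0.5390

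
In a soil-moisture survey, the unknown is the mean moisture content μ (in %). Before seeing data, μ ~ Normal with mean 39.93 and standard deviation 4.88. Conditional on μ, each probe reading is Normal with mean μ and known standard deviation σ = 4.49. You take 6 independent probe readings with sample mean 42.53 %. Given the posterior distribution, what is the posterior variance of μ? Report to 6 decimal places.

For Normal data with known variance σ², a Normal(μ₀, σ₀²) prior on μ is conjugate. Posterior precision = 1/σ₀² + n/σ²; posterior mean is the precision-weighted average of μ₀ and x̄.
σ₀² = 4.88² = 23.8144, σ² = 4.49² = 20.1601; σ² + n·σ₀² = 20.1601 + 6·23.8144 = 163.0465.
Posterior precision = 1/σ₀² + n/σ² = 1/23.8144 + 6/20.1601 = (σ² + n·σ₀²)/(σ₀²σ²) = 163.0465/(23.8144·20.1601); posterior variance σₙ² = σ₀²σ²/(σ² + n·σ₀²) = 23.8144·20.1601/163.0465 = 2.944563.

2.944563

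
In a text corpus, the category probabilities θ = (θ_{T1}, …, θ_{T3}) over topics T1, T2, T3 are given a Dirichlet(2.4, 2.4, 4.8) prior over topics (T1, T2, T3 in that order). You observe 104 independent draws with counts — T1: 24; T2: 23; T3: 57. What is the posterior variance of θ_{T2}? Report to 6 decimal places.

0.001515

The Dirichlet prior is conjugate to the Multinomial likelihood: each posterior αⱼ = prior αⱼ + observed count nⱼ.
Posterior concentration: (26.4, 25.4, 61.8), total = 113.6.
Var[θ_j] = α_j(Σα−α_j)/((Σα)²(Σα+1)) = 25.4·88.2/(113.6²·114.6) = 0.001515.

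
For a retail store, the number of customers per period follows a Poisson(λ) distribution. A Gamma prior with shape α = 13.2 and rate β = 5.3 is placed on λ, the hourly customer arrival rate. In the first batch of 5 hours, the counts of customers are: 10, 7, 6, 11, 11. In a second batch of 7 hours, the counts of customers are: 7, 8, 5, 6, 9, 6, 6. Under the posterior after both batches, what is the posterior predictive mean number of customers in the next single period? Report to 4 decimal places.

With a Gamma(shape α, rate β) prior, the Poisson likelihood is conjugate: the posterior is Gamma(α + ΣXᵢ, β + n).
Batch 1: sum of counts S = 45 over n = 5 hours.
After batch 1: Gamma(α+S, β+n) = Gamma(13.2+45, 5.3+5) = Gamma(58.2, 10.3).
Batch 2: sum of counts S = 47 over n = 7 hours.
After batch 2: Gamma(α+S, β+n) = Gamma(58.2+47, 10.3+7) = Gamma(105.2, 17.3).
The predictive distribution for one future period is NegBinom with mean α/β = 6.0809.

6.0809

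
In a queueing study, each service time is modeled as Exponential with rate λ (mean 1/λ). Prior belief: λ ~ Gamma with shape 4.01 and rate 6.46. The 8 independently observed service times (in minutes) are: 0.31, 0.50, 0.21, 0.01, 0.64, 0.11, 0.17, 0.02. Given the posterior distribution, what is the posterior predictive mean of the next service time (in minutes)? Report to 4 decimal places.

With a Gamma(shape α, rate β) prior on the exponential rate λ, the posterior after n observations with total T = Σxᵢ is Gamma(α+n, β+T).
Sum of observations T = 1.97 minutes; n = 8.
Posterior: Gamma(4.01+8, 6.46+1.97) = Gamma(12.01, 8.43).
The predictive distribution for the next observation is Lomax; its mean is β/(α−1) = 8.43/11.01 = 0.7657.

0.7657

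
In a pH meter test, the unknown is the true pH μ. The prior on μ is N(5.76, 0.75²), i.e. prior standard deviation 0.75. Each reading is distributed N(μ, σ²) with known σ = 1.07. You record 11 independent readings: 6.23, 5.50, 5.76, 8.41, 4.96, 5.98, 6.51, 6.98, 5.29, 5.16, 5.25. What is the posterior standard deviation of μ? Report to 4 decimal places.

For Normal data with known variance σ², a Normal(μ₀, σ₀²) prior on μ is conjugate. Posterior precision = 1/σ₀² + n/σ²; posterior mean is the precision-weighted average of μ₀ and x̄.
σ₀² = 0.75² = 0.5625, σ² = 1.07² = 1.1449; σ² + n·σ₀² = 1.1449 + 11·0.5625 = 7.3324.
Posterior precision = 1/σ₀² + n/σ² = 1/0.5625 + 11/1.1449 = (σ² + n·σ₀²)/(σ₀²σ²) = 7.3324/(0.5625·1.1449); posterior variance σₙ² = σ₀²σ²/(σ² + n·σ₀²) = 0.5625·1.1449/7.3324 = 0.087830.
Posterior SD = √σₙ² = √(0.5625·1.1449/7.3324) = 0.2964.

0.2964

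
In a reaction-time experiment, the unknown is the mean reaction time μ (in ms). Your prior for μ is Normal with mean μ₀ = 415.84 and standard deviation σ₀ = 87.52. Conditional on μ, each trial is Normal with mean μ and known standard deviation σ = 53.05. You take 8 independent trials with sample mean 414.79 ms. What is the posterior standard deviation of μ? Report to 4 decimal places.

18.3396

For Normal data with known variance σ², a Normal(μ₀, σ₀²) prior on μ is conjugate. Posterior precision = 1/σ₀² + n/σ²; posterior mean is the precision-weighted average of μ₀ and x̄.
σ₀² = 87.52² = 7659.7504, σ² = 53.05² = 2814.3025; σ² + n·σ₀² = 2814.3025 + 8·7659.7504 = 64092.3057.
Posterior precision = 1/σ₀² + n/σ² = 1/7659.7504 + 8/2814.3025 = (σ² + n·σ₀²)/(σ₀²σ²) = 64092.3057/(7659.7504·2814.3025); posterior variance σₙ² = σ₀²σ²/(σ² + n·σ₀²) = 7659.7504·2814.3025/64092.3057 = 336.340758.
Posterior SD = √σₙ² = √(7659.7504·2814.3025/64092.3057) = 18.3396.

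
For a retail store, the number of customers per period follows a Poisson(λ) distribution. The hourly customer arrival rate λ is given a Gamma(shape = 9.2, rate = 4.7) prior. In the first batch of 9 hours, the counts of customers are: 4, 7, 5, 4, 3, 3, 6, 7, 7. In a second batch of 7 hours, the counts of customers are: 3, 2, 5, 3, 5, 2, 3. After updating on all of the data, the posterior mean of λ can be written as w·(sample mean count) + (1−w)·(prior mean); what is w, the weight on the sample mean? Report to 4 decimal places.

0.7729

With a Gamma(shape α, rate β) prior, the Poisson likelihood is conjugate: the posterior is Gamma(α + ΣXᵢ, β + n).
Total number of hours: n = 9 + 7 = 16.
Posterior mean = (α₀+S)/(β₀+n) = [n/(β₀+n)]·(S/n) + [β₀/(β₀+n)]·(α₀/β₀), so only n and β₀ enter the weight.
Weight on data w = n/(β₀+n) = 16/(4.7+16) = 16/20.7 = 0.7729.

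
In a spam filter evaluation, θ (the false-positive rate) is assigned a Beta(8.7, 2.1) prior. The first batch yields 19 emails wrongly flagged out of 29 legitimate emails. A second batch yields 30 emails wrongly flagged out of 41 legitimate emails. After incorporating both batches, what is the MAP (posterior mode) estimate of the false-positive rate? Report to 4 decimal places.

The Beta prior is conjugate to a Binomial/Bernoulli likelihood; the update adds successes to α and failures to β.
After batch 1: Beta(8.7+19, 2.1+10) = Beta(27.7, 12.1).
After batch 2: Beta(27.7+30, 12.1+11) = Beta(57.7, 23.1).
Mode of Beta(a,b) for a,b>1 is (a−1)/(a+b−2) = 56.7/78.8 = 0.7195.

0.7195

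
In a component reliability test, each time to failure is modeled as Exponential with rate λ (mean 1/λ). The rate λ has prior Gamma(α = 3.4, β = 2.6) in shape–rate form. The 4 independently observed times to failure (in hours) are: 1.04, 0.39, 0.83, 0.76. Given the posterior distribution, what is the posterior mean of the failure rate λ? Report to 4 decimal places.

1.3167

With a Gamma(shape α, rate β) prior on the exponential rate λ, the posterior after n observations with total T = Σxᵢ is Gamma(α+n, β+T).
Sum of observations T = 3.02 hours; n = 4.
Posterior: Gamma(3.4+4, 2.6+3.02) = Gamma(7.4, 5.62).
Posterior mean of λ = α/β = 7.4/5.62 = 1.3167.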